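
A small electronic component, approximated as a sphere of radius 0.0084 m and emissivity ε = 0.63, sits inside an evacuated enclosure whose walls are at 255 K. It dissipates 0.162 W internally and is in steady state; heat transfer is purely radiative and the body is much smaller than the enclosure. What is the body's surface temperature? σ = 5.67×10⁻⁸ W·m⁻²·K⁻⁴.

For a small grey body in a large enclosure, net radiated power = εσA(T⁴ − T_w⁴).
Steady state: P = εσA(T⁴ − T_w⁴) with A = 4πr² = 8.867×10⁻⁴ m².
T⁴ = P/(εσA) + T_w⁴ = 0.162/(0.63·5.67×10⁻⁸·8.867×10⁻⁴) + (255)⁴
    = 5.115×10⁹ + 4.228×10⁹ = 9.343×10⁹ K⁴.

T ≈ 311 K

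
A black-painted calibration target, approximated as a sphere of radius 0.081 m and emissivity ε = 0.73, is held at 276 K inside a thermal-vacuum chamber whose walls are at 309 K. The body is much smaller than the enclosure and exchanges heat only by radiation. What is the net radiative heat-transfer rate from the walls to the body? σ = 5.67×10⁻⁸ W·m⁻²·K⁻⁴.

For a small grey body in a large enclosure: P_net = εσA(T_body⁴ − T_wall⁴).
A = 4πr² = 0.08245 m²; T_body⁴ − T_wall⁴ = 5.803×10⁹ − 9.117×10⁹ = -3.314×10⁹ K⁴.
|P_net| = 0.73·5.67×10⁻⁸·0.08245·3.314×10⁹.

P_net ≈ 11.3 W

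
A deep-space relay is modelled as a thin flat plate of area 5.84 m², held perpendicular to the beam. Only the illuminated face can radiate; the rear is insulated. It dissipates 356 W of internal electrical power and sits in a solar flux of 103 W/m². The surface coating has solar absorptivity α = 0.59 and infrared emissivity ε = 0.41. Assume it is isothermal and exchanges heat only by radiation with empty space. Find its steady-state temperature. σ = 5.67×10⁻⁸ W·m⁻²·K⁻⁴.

T ≈ 269 K

At steady state, absorbed solar power + internal power = radiated power.
Absorbed: α·S·A_cross = 0.59·103·5.840 = 354.9 W (cross-section A).
Total input = 354.9 + 356 = 710.9 W.
Radiated: εσ·A_surf·T⁴ with A_surf = A = 5.840 m².
T⁴ = 710.9/(0.41·5.67×10⁻⁸·5.840) = 5.236×10⁹ K⁴.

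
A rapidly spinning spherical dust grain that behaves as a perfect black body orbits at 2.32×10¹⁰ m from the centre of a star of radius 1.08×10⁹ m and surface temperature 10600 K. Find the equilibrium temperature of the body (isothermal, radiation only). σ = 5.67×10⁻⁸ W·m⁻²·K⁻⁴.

The star's surface emits σT_*⁴; at distance d the flux is S = σT_*⁴(R_*/d)².
S = 5.67×10⁻⁸·(10600)⁴·(1.08×10⁹/2.32×10¹⁰)² = 1.551×10⁶ W/m².
For an isothermal sphere T⁴ = (1−a)S/(4σ) = 6.840×10¹² K⁴.

T ≈ 1620 K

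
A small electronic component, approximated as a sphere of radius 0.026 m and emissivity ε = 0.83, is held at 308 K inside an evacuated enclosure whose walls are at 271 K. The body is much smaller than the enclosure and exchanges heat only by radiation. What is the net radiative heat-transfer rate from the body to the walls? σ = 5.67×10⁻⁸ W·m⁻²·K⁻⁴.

For a small grey body in a large enclosure: P_net = εσA(T_body⁴ − T_wall⁴).
A = 4πr² = 0.008495 m²; T_body⁴ − T_wall⁴ = 8.999×10⁹ − 5.394×10⁹ = 3.606×10⁹ K⁴.
|P_net| = 0.83·5.67×10⁻⁸·0.008495·3.606×10⁹.

P_net ≈ 1.44 W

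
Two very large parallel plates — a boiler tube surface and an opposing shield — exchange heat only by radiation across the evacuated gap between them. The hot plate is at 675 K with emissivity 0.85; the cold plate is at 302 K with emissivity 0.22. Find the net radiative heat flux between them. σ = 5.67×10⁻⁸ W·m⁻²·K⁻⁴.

q ≈ 2390 W/m²

For two infinite grey parallel plates, q = σ(T₁⁴ − T₂⁴)/(1/ε₁ + 1/ε₂ − 1).
T₁⁴ − T₂⁴ = 2.076×10¹¹ − 8.318×10⁹ = 1.993×10¹¹ K⁴.
1/ε₁ + 1/ε₂ − 1 = 1.176 + 4.545 − 1 = 4.722.
q = 5.67×10⁻⁸ × 1.993×10¹¹ / 4.722.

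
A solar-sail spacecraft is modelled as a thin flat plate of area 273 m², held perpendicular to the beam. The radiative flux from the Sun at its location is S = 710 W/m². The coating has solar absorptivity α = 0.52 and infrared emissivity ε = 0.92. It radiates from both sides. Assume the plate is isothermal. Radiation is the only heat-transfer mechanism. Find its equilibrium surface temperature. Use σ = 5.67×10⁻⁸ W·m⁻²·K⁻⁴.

T ≈ 244 K

At equilibrium, absorbed power = emitted power.
Absorbing cross-section = A = 273.0 m²; emitting surface = 2A = 546.0 m² (ratio 2).
αS·A_cross = εσ·A_surf·T⁴  ⇒  T⁴ = αS/(ε·2σ).
T⁴ = 0.520·710/(0.92·2·5.67×10⁻⁸) = 3.539×10⁹ K⁴.
T = (3.539×10⁹)^(1/4).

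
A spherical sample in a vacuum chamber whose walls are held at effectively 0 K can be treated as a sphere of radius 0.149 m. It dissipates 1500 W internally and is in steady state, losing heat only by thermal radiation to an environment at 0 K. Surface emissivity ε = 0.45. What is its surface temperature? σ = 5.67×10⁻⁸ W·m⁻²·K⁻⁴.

T ≈ 678 K

Steady state: internal power = radiated power, P = εσA T⁴.
Radiating area A = 4πr² = 0.2790 m².
T⁴ = P/(εσA) = 1500/(0.45·5.67×10⁻⁸·0.2790) = 2.107×10¹¹ K⁴.
T = (2.107×10¹¹)^(1/4).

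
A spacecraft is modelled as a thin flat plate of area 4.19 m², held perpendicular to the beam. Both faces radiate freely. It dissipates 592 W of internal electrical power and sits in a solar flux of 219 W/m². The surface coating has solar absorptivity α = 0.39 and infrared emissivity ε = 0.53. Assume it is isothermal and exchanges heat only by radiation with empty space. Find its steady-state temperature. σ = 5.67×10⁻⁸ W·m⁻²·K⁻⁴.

At steady state, absorbed solar power + internal power = radiated power.
Absorbed: α·S·A_cross = 0.39·219·4.190 = 357.9 W (cross-section A).
Total input = 357.9 + 592 = 949.9 W.
Radiated: εσ·A_surf·T⁴ with A_surf = 2A = 8.380 m².
T⁴ = 949.9/(0.53·5.67×10⁻⁸·8.380) = 3.772×10⁹ K⁴.

T ≈ 248 K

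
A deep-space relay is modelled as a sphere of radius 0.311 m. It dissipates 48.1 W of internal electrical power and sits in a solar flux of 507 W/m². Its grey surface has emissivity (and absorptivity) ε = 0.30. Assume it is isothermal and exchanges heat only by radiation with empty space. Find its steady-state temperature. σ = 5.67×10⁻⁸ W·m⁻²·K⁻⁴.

At steady state, absorbed solar power + internal power = radiated power.
Absorbed: α·S·A_cross = 0.30·507·0.3039 = 46.22 W (cross-section πr²).
Total input = 46.22 + 48.1 = 94.32 W.
Radiated: εσ·A_surf·T⁴ with A_surf = 4πr² = 1.215 m².
T⁴ = 94.32/(0.30·5.67×10⁻⁸·1.215) = 4.562×10⁹ K⁴.

T ≈ 260 K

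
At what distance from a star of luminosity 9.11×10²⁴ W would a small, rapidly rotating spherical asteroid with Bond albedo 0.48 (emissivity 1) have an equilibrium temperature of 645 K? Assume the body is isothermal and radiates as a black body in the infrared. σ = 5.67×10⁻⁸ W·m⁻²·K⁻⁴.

For an isothermal black-emitting sphere, (1−a)S·πr² = σ·4πr²·T⁴ ⇒ S = 4σT⁴/(1−a).
S = 4·5.67×10⁻⁸·(645)⁴/0.520 = 75490 W/m².
Flux falls as S = L/(4πd²), so d = √(L/(4πS)) = √(9.11×10²⁴/(4π·75490)).

d ≈ 3.10×10⁹ m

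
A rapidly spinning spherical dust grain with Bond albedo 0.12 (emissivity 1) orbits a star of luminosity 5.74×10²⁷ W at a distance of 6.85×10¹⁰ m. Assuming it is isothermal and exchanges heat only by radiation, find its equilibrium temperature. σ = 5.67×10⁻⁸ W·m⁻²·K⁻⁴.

First find the stellar flux at distance d: S = L/(4πd²) = 5.74×10²⁷/(4π·(6.85×10¹⁰)²) = 97350 W/m².
For an isothermal sphere, absorbed (1−a)S·πr² = emitted σ·4πr²·T⁴, so T⁴ = (1−a)S/(4σ).
T⁴ = 0.880·97350/(4·5.67×10⁻⁸) = 3.777×10¹¹ K⁴.

T ≈ 784 K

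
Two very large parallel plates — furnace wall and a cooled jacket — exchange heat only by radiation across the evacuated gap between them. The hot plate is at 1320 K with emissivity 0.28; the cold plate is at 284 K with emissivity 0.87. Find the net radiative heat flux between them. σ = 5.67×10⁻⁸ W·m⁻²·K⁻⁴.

q ≈ 46200 W/m²

For two infinite grey parallel plates, q = σ(T₁⁴ − T₂⁴)/(1/ε₁ + 1/ε₂ − 1).
T₁⁴ − T₂⁴ = 3.036×10¹² − 6.505×10⁹ = 3.029×10¹² K⁴.
1/ε₁ + 1/ε₂ − 1 = 3.571 + 1.149 − 1 = 3.721.
q = 5.67×10⁻⁸ × 3.029×10¹² / 3.721.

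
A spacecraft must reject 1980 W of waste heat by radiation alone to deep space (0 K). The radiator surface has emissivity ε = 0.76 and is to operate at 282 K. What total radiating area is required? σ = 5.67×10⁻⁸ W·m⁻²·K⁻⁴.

P = εσA T⁴ ⇒ A = P/(εσT⁴).
T⁴ = 6.324×10⁹ K⁴.
A = 1980/(0.76 × 5.67×10⁻⁸ × 6.324×10⁹).

A ≈ 7.27 m²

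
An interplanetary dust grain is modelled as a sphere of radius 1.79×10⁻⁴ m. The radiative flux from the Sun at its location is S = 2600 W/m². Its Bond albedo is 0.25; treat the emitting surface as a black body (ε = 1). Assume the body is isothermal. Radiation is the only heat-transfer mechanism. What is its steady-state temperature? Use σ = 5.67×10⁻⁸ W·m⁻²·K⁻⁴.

T ≈ 305 K

At equilibrium, absorbed power = emitted power.
Absorbing cross-section = πr² = 1.007×10⁻⁷ m²; emitting surface = 4πr² = 4.026×10⁻⁷ m² (ratio 4).
(1−a)S·A_cross = εσ·A_surf·T⁴  ⇒  T⁴ = (1−a)S/(4σ).
T⁴ = 0.750·2600/(4·5.67×10⁻⁸) = 8.598×10⁹ K⁴.
T = (8.598×10⁹)^(1/4).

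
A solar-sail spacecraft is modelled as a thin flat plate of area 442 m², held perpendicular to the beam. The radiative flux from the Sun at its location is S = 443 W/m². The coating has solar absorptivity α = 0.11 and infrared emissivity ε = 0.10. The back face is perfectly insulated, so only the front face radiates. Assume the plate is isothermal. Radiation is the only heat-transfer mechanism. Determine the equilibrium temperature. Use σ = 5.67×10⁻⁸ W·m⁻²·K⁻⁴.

T ≈ 304 K

At equilibrium, absorbed power = emitted power.
Absorbing cross-section = A = 442.0 m²; emitting surface = A = 442.0 m² (ratio 1).
αS·A_cross = εσ·A_surf·T⁴  ⇒  T⁴ = αS/(ε·1σ).
T⁴ = 0.110·443/(0.10·1·5.67×10⁻⁸) = 8.594×10⁹ K⁴.
T = (8.594×10⁹)^(1/4).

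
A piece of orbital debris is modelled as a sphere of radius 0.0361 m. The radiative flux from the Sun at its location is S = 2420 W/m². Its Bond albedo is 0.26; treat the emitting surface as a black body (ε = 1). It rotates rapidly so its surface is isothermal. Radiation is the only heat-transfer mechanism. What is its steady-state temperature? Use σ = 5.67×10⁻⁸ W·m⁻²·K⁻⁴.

At equilibrium, absorbed power = emitted power.
Absorbing cross-section = πr² = 0.004094 m²; emitting surface = 4πr² = 0.01638 m² (ratio 4).
(1−a)S·A_cross = εσ·A_surf·T⁴  ⇒  T⁴ = (1−a)S/(4σ).
T⁴ = 0.740·2420/(4·5.67×10⁻⁸) = 7.896×10⁹ K⁴.
T = (7.896×10⁹)^(1/4).

T ≈ 298 K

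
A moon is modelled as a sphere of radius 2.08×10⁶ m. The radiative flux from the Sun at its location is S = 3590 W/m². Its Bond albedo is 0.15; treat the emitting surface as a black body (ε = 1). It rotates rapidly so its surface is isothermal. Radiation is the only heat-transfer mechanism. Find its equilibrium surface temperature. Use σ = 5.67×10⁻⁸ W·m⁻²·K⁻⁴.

T ≈ 341 K

At equilibrium, absorbed power = emitted power.
Absorbing cross-section = πr² = 1.359×10¹³ m²; emitting surface = 4πr² = 5.437×10¹³ m² (ratio 4).
(1−a)S·A_cross = εσ·A_surf·T⁴  ⇒  T⁴ = (1−a)S/(4σ).
T⁴ = 0.850·3590/(4·5.67×10⁻⁸) = 1.345×10¹⁰ K⁴.
T = (1.345×10¹⁰)^(1/4).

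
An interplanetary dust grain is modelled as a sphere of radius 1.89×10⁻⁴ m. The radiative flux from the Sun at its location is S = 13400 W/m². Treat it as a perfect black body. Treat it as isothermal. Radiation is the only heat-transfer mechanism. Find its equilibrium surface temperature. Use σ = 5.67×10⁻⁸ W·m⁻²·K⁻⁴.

T ≈ 493 K

At equilibrium, absorbed power = emitted power.
Absorbing cross-section = πr² = 1.122×10⁻⁷ m²; emitting surface = 4πr² = 4.489×10⁻⁷ m² (ratio 4).
S·A_cross = εσ·A_surf·T⁴  ⇒  T⁴ = S/(4σ).
T⁴ = 1.00·13400/(4·5.67×10⁻⁸) = 5.908×10¹⁰ K⁴.
T = (5.908×10¹⁰)^(1/4).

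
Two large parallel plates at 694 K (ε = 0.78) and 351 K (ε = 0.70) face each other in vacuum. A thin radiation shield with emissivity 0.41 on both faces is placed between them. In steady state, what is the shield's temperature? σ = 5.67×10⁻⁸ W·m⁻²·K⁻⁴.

T_s ≈ 596 K

In steady state the net flux on the hot side equals that on the cold side.
σ(T₁⁴−T_s⁴)/D₁ = σ(T_s⁴−T₂⁴)/D₂, with D₁ = 1/ε₁+1/ε_s−1 = 2.721, D₂ = 1/ε_s+1/ε₂−1 = 2.868.
Solve for T_s⁴: T_s⁴ = (D₂·T₁⁴ + D₁·T₂⁴)/(D₁+D₂) = 1.264×10¹¹ K⁴.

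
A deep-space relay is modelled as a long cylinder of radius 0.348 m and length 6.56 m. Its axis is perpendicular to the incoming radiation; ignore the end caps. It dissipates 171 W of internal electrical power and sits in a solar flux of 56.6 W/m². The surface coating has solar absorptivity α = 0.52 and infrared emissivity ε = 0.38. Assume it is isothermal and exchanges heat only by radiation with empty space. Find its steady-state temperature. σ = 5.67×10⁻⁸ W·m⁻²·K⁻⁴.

At steady state, absorbed solar power + internal power = radiated power.
Absorbed: α·S·A_cross = 0.52·56.6·4.566 = 134.4 W (cross-section 2rL).
Total input = 134.4 + 171 = 305.4 W.
Radiated: εσ·A_surf·T⁴ with A_surf = 2πrL = 14.34 m².
T⁴ = 305.4/(0.38·5.67×10⁻⁸·14.34) = 9.881×10⁸ K⁴.

T ≈ 177 K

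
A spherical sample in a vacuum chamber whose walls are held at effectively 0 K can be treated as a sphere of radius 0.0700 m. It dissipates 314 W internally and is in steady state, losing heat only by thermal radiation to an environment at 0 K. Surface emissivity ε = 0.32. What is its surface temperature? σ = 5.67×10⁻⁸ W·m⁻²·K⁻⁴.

Steady state: internal power = radiated power, P = εσA T⁴.
Radiating area A = 4πr² = 0.06158 m².
T⁴ = P/(εσA) = 314/(0.32·5.67×10⁻⁸·0.06158) = 2.811×10¹¹ K⁴.
T = (2.811×10¹¹)^(1/4).

T ≈ 728 K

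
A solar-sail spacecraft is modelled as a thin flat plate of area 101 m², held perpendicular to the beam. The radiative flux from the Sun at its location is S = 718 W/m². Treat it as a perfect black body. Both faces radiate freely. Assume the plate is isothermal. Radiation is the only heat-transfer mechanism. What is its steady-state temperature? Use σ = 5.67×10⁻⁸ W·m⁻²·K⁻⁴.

At equilibrium, absorbed power = emitted power.
Absorbing cross-section = A = 101.0 m²; emitting surface = 2A = 202.0 m² (ratio 2).
S·A_cross = εσ·A_surf·T⁴  ⇒  T⁴ = S/(2σ).
T⁴ = 1.00·718/(2·5.67×10⁻⁸) = 6.332×10⁹ K⁴.
T = (6.332×10⁹)^(1/4).

T ≈ 282 K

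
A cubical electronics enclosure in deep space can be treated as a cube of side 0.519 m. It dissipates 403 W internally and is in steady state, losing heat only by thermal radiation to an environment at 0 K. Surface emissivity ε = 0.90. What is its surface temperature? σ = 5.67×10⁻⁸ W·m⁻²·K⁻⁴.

Steady state: internal power = radiated power, P = εσA T⁴.
Radiating area A = 6L² = 1.616 m².
T⁴ = P/(εσA) = 403/(0.90·5.67×10⁻⁸·1.616) = 4.886×10⁹ K⁴.
T = (4.886×10⁹)^(1/4).

T ≈ 264 K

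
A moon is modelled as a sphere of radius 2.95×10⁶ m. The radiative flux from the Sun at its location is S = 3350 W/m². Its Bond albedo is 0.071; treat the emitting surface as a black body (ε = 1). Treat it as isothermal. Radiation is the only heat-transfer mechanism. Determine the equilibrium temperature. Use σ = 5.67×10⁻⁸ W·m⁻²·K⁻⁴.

T ≈ 342 K

At equilibrium, absorbed power = emitted power.
Absorbing cross-section = πr² = 2.734×10¹³ m²; emitting surface = 4πr² = 1.094×10¹⁴ m² (ratio 4).
(1−a)S·A_cross = εσ·A_surf·T⁴  ⇒  T⁴ = (1−a)S/(4σ).
T⁴ = 0.929·3350/(4·5.67×10⁻⁸) = 1.372×10¹⁰ K⁴.
T = (1.372×10¹⁰)^(1/4).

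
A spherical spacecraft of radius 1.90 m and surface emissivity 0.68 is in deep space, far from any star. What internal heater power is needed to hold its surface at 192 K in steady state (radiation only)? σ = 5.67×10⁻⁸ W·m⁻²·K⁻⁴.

P = εσ·4πr²·T⁴.
4πr² = 45.36 m²; T⁴ = 1.359×10⁹ K⁴.
P = 0.68·5.67×10⁻⁸·45.36·1.359×10⁹.

P ≈ 2380 W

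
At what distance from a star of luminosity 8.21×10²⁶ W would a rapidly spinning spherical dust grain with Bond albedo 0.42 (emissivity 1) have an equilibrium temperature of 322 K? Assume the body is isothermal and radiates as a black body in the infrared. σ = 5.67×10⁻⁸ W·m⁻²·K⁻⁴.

d ≈ 1.25×10¹¹ m

For an isothermal black-emitting sphere, (1−a)S·πr² = σ·4πr²·T⁴ ⇒ S = 4σT⁴/(1−a).
S = 4·5.67×10⁻⁸·(322)⁴/0.580 = 4204 W/m².
Flux falls as S = L/(4πd²), so d = √(L/(4πS)) = √(8.21×10²⁶/(4π·4204)).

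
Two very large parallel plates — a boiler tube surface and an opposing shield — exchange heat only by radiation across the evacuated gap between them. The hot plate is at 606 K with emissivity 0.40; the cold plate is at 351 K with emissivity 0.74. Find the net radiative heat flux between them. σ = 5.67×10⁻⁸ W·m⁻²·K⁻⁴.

q ≈ 2380 W/m²

For two infinite grey parallel plates, q = σ(T₁⁴ − T₂⁴)/(1/ε₁ + 1/ε₂ − 1).
T₁⁴ − T₂⁴ = 1.349×10¹¹ − 1.518×10¹⁰ = 1.197×10¹¹ K⁴.
1/ε₁ + 1/ε₂ − 1 = 2.500 + 1.351 − 1 = 2.851.
q = 5.67×10⁻⁸ × 1.197×10¹¹ / 2.851.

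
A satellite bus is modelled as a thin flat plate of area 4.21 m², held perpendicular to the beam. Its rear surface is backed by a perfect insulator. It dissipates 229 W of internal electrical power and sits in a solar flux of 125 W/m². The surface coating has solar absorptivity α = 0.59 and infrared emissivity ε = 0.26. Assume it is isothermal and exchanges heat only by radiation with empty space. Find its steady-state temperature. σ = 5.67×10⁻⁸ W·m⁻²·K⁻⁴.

T ≈ 305 K

At steady state, absorbed solar power + internal power = radiated power.
Absorbed: α·S·A_cross = 0.59·125·4.210 = 310.5 W (cross-section A).
Total input = 310.5 + 229 = 539.5 W.
Radiated: εσ·A_surf·T⁴ with A_surf = A = 4.210 m².
T⁴ = 539.5/(0.26·5.67×10⁻⁸·4.210) = 8.692×10⁹ K⁴.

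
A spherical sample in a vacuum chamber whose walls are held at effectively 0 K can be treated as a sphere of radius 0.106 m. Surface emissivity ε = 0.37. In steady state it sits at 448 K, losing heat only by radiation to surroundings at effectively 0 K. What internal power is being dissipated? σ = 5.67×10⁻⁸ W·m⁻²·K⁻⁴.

P ≈ 119 W

Steady state: P = εσA T⁴.
A = 4πr² = 0.1412 m²; T⁴ = (448)⁴ = 4.028×10¹⁰ K⁴.
P = 0.37 × 5.67×10⁻⁸ × 0.1412 × 4.028×10¹⁰.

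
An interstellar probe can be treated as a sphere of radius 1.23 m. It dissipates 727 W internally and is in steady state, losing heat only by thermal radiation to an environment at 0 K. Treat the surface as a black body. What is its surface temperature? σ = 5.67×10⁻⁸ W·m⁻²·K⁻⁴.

T ≈ 161 K

Steady state: internal power = radiated power, P = εσA T⁴.
Radiating area A = 4πr² = 19.01 m².
T⁴ = P/(εσA) = 727/(1.0·5.67×10⁻⁸·19.01) = 6.744×10⁸ K⁴.
T = (6.744×10⁸)^(1/4).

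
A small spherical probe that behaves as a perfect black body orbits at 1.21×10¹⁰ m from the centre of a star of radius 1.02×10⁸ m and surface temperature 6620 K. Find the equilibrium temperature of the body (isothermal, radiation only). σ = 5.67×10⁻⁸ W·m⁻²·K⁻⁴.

T ≈ 430 K

The star's surface emits σT_*⁴; at distance d the flux is S = σT_*⁴(R_*/d)².
S = 5.67×10⁻⁸·(6620)⁴·(1.02×10⁸/1.21×10¹⁰)² = 7738 W/m².
For an isothermal sphere T⁴ = (1−a)S/(4σ) = 3.412×10¹⁰ K⁴.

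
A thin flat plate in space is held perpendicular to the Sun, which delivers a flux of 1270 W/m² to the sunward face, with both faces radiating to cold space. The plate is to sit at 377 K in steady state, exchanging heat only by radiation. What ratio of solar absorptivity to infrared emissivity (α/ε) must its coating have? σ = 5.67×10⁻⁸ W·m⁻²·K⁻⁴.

Balance: αS·A = εσ·2A·T⁴ ⇒ α/ε = 2σT⁴/S.
α/ε = 2·5.67×10⁻⁸·(377)⁴/1270 = 2·5.67×10⁻⁸·2.020×10¹⁰/1270.

α/ε ≈ 1.80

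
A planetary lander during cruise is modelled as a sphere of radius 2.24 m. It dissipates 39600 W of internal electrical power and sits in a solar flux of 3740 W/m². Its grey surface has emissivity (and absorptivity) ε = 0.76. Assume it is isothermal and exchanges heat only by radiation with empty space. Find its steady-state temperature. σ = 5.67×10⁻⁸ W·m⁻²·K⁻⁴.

T ≈ 420 K

At steady state, absorbed solar power + internal power = radiated power.
Absorbed: α·S·A_cross = 0.76·3740·15.76 = 44810 W (cross-section πr²).
Total input = 44810 + 39600 = 84410 W.
Radiated: εσ·A_surf·T⁴ with A_surf = 4πr² = 63.05 m².
T⁴ = 84410/(0.76·5.67×10⁻⁸·63.05) = 3.106×10¹⁰ K⁴.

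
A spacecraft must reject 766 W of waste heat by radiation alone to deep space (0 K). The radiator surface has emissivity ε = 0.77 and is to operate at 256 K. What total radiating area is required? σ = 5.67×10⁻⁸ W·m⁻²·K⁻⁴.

A ≈ 4.09 m²

P = εσA T⁴ ⇒ A = P/(εσT⁴).
T⁴ = 4.295×10⁹ K⁴.
A = 766/(0.77 × 5.67×10⁻⁸ × 4.295×10⁹).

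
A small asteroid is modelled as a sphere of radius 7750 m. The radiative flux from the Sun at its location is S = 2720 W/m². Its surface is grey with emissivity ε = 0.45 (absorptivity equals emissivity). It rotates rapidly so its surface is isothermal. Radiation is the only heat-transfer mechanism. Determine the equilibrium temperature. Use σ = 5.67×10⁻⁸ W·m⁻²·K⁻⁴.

At equilibrium, absorbed power = emitted power.
Absorbing cross-section = πr² = 1.887×10⁸ m²; emitting surface = 4πr² = 7.548×10⁸ m² (ratio 4).
εS·A_cross = εσ·A_surf·T⁴  ⇒  T⁴ = S/(4σ)   (ε cancels).
T⁴ = 2720/(4·5.67×10⁻⁸) = 1.199×10¹⁰ K⁴.
T = (1.199×10¹⁰)^(1/4).

T ≈ 331 K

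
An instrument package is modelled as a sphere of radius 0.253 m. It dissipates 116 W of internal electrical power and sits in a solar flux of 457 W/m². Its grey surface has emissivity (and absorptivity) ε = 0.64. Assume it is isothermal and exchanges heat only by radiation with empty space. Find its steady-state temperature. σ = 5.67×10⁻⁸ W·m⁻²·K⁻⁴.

At steady state, absorbed solar power + internal power = radiated power.
Absorbed: α·S·A_cross = 0.64·457·0.2011 = 58.81 W (cross-section πr²).
Total input = 58.81 + 116 = 174.8 W.
Radiated: εσ·A_surf·T⁴ with A_surf = 4πr² = 0.8044 m².
T⁴ = 174.8/(0.64·5.67×10⁻⁸·0.8044) = 5.989×10⁹ K⁴.

T ≈ 278 K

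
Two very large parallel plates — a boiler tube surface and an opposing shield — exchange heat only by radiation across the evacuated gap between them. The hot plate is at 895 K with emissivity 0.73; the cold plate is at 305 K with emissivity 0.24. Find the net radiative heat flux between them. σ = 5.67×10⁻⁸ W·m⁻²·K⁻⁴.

For two infinite grey parallel plates, q = σ(T₁⁴ − T₂⁴)/(1/ε₁ + 1/ε₂ − 1).
T₁⁴ − T₂⁴ = 6.416×10¹¹ − 8.654×10⁹ = 6.330×10¹¹ K⁴.
1/ε₁ + 1/ε₂ − 1 = 1.370 + 4.167 − 1 = 4.537.
q = 5.67×10⁻⁸ × 6.330×10¹¹ / 4.537.

q ≈ 7910 W/m²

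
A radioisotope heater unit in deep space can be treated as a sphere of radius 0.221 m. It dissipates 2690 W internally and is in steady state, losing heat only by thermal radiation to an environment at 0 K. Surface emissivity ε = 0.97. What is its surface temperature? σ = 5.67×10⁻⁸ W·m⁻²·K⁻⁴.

T ≈ 531 K

Steady state: internal power = radiated power, P = εσA T⁴.
Radiating area A = 4πr² = 0.6138 m².
T⁴ = P/(εσA) = 2690/(0.97·5.67×10⁻⁸·0.6138) = 7.969×10¹⁰ K⁴.
T = (7.969×10¹⁰)^(1/4).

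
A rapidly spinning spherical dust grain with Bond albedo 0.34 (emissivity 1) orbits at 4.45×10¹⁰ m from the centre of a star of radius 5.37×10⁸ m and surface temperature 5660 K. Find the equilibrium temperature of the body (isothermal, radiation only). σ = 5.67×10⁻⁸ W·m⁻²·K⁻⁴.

The star's surface emits σT_*⁴; at distance d the flux is S = σT_*⁴(R_*/d)².
S = 5.67×10⁻⁸·(5660)⁴·(5.37×10⁸/4.45×10¹⁰)² = 8474 W/m².
For an isothermal sphere T⁴ = (1−a)S/(4σ) = 2.466×10¹⁰ K⁴.

T ≈ 396 K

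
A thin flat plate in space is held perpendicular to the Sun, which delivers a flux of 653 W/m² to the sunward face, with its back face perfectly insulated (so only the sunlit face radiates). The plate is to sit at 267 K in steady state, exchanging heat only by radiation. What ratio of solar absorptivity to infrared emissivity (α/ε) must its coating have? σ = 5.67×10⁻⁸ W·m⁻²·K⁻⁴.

Balance: αS·A = εσ·1A·T⁴ ⇒ α/ε = σT⁴/S.
α/ε = 5.67×10⁻⁸·(267)⁴/653 = 5.67×10⁻⁸·5.082×10⁹/653.

α/ε ≈ 0.441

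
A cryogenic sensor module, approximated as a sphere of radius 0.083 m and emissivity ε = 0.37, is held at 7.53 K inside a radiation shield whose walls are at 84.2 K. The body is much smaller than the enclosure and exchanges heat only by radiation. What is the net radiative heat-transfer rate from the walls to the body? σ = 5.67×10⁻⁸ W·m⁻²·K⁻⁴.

P_net ≈ 0.0913 W

For a small grey body in a large enclosure: P_net = εσA(T_body⁴ − T_wall⁴).
A = 4πr² = 0.08657 m²; T_body⁴ − T_wall⁴ = 3215 − 5.026×10⁷ = -5.026×10⁷ K⁴.
|P_net| = 0.37·5.67×10⁻⁸·0.08657·5.026×10⁷.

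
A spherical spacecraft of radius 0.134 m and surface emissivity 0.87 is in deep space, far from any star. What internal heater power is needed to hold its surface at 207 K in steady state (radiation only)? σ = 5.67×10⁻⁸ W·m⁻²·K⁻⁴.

P = εσ·4πr²·T⁴.
4πr² = 0.2256 m²; T⁴ = 1.836×10⁹ K⁴.
P = 0.87·5.67×10⁻⁸·0.2256·1.836×10⁹.

P ≈ 20.4 W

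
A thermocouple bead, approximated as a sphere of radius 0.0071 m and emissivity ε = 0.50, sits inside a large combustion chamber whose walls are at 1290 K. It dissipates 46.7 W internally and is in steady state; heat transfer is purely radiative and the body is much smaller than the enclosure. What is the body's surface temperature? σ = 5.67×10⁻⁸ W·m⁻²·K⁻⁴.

T ≈ 1520 K

For a small grey body in a large enclosure, net radiated power = εσA(T⁴ − T_w⁴).
Steady state: P = εσA(T⁴ − T_w⁴) with A = 4πr² = 6.335×10⁻⁴ m².
T⁴ = P/(εσA) + T_w⁴ = 46.7/(0.50·5.67×10⁻⁸·6.335×10⁻⁴) + (1290)⁴
    = 2.600×10¹² + 2.769×10¹² = 5.370×10¹² K⁴.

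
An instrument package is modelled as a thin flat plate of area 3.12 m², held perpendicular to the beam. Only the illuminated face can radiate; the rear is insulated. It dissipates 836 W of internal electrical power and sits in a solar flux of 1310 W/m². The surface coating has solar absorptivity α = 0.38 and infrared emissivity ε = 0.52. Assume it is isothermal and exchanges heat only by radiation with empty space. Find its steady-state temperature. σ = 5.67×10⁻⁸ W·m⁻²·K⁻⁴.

T ≈ 401 K

At steady state, absorbed solar power + internal power = radiated power.
Absorbed: α·S·A_cross = 0.38·1310·3.120 = 1553 W (cross-section A).
Total input = 1553 + 836 = 2389 W.
Radiated: εσ·A_surf·T⁴ with A_surf = A = 3.120 m².
T⁴ = 2389/(0.52·5.67×10⁻⁸·3.120) = 2.597×10¹⁰ K⁴.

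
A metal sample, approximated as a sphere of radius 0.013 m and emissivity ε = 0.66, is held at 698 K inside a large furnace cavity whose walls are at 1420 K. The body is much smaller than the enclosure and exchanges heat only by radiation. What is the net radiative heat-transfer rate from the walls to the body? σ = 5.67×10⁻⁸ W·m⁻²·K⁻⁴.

For a small grey body in a large enclosure: P_net = εσA(T_body⁴ − T_wall⁴).
A = 4πr² = 0.002124 m²; T_body⁴ − T_wall⁴ = 2.374×10¹¹ − 4.066×10¹² = -3.829×10¹² K⁴.
|P_net| = 0.66·5.67×10⁻⁸·0.002124·3.829×10¹².

P_net ≈ 304 W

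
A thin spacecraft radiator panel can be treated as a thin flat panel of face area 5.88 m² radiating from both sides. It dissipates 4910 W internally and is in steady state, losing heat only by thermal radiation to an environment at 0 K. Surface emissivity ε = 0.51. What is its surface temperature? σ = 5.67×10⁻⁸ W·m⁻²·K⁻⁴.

T ≈ 347 K

Steady state: internal power = radiated power, P = εσA T⁴.
Radiating area A = 2·5.88 = 11.76 m².
T⁴ = P/(εσA) = 4910/(0.51·5.67×10⁻⁸·11.76) = 1.444×10¹⁰ K⁴.
T = (1.444×10¹⁰)^(1/4).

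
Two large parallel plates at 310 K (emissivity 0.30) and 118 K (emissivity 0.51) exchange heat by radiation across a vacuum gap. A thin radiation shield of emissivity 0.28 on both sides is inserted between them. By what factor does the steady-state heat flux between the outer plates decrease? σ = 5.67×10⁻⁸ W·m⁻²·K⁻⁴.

Without shield: q₀ = σΔ(T⁴)/(1/ε₁+1/ε₂−1) with denominator 4.294.
With shield the two gaps are in series; the resistances add: (1/ε₁+1/ε_s−1)+(1/ε_s+1/ε₂−1) = 5.905+4.532 = 10.44.
Heat-flux ratio q₀/q = 10.44/4.294.

factor ≈ 2.43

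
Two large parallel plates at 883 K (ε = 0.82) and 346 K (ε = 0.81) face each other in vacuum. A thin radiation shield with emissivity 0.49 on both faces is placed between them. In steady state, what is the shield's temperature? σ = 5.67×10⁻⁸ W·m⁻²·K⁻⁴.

In steady state the net flux on the hot side equals that on the cold side.
σ(T₁⁴−T_s⁴)/D₁ = σ(T_s⁴−T₂⁴)/D₂, with D₁ = 1/ε₁+1/ε_s−1 = 2.260, D₂ = 1/ε_s+1/ε₂−1 = 2.275.
Solve for T_s⁴: T_s⁴ = (D₂·T₁⁴ + D₁·T₂⁴)/(D₁+D₂) = 3.121×10¹¹ K⁴.

T_s ≈ 747 K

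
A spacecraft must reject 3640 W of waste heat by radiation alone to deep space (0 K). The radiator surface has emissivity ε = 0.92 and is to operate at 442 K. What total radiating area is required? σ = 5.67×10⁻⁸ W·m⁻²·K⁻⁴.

P = εσA T⁴ ⇒ A = P/(εσT⁴).
T⁴ = 3.817×10¹⁰ K⁴.
A = 3640/(0.92 × 5.67×10⁻⁸ × 3.817×10¹⁰).

A ≈ 1.83 m²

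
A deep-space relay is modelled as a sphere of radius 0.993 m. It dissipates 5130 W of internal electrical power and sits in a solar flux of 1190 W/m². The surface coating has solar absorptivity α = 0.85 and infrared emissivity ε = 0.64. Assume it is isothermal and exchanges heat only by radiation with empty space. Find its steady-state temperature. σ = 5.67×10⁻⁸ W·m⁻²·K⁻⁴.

At steady state, absorbed solar power + internal power = radiated power.
Absorbed: α·S·A_cross = 0.85·1190·3.098 = 3133 W (cross-section πr²).
Total input = 3133 + 5130 = 8263 W.
Radiated: εσ·A_surf·T⁴ with A_surf = 4πr² = 12.39 m².
T⁴ = 8263/(0.64·5.67×10⁻⁸·12.39) = 1.838×10¹⁰ K⁴.

T ≈ 368 K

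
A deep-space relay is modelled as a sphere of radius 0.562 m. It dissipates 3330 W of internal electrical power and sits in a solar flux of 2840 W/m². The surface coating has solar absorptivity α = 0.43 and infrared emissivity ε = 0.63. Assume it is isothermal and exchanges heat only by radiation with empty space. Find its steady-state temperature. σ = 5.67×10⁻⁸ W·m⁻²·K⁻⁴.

T ≈ 423 K

At steady state, absorbed solar power + internal power = radiated power.
Absorbed: α·S·A_cross = 0.43·2840·0.9923 = 1212 W (cross-section πr²).
Total input = 1212 + 3330 = 4542 W.
Radiated: εσ·A_surf·T⁴ with A_surf = 4πr² = 3.969 m².
T⁴ = 4542/(0.63·5.67×10⁻⁸·3.969) = 3.203×10¹⁰ K⁴.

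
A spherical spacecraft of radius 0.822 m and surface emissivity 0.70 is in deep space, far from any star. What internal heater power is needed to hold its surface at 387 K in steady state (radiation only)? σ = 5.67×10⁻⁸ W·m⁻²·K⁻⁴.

P ≈ 7560 W

P = εσ·4πr²·T⁴.
4πr² = 8.491 m²; T⁴ = 2.243×10¹⁰ K⁴.
P = 0.70·5.67×10⁻⁸·8.491·2.243×10¹⁰.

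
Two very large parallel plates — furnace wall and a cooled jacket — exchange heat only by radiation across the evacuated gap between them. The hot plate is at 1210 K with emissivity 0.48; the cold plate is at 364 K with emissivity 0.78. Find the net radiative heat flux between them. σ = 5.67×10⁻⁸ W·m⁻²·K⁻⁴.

For two infinite grey parallel plates, q = σ(T₁⁴ − T₂⁴)/(1/ε₁ + 1/ε₂ − 1).
T₁⁴ − T₂⁴ = 2.144×10¹² − 1.756×10¹⁰ = 2.126×10¹² K⁴.
1/ε₁ + 1/ε₂ − 1 = 2.083 + 1.282 − 1 = 2.365.
q = 5.67×10⁻⁸ × 2.126×10¹² / 2.365.

q ≈ 51000 W/m²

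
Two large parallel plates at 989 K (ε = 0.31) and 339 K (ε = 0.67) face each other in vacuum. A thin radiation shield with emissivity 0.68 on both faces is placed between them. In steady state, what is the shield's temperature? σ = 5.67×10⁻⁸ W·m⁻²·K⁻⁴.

T_s ≈ 764 K

In steady state the net flux on the hot side equals that on the cold side.
σ(T₁⁴−T_s⁴)/D₁ = σ(T_s⁴−T₂⁴)/D₂, with D₁ = 1/ε₁+1/ε_s−1 = 3.696, D₂ = 1/ε_s+1/ε₂−1 = 1.963.
Solve for T_s⁴: T_s⁴ = (D₂·T₁⁴ + D₁·T₂⁴)/(D₁+D₂) = 3.405×10¹¹ K⁴.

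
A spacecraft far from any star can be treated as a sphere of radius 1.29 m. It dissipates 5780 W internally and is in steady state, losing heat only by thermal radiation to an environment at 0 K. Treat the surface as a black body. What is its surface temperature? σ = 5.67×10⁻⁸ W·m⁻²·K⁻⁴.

T ≈ 264 K

Steady state: internal power = radiated power, P = εσA T⁴.
Radiating area A = 4πr² = 20.91 m².
T⁴ = P/(εσA) = 5780/(1.0·5.67×10⁻⁸·20.91) = 4.875×10⁹ K⁴.
T = (4.875×10⁹)^(1/4).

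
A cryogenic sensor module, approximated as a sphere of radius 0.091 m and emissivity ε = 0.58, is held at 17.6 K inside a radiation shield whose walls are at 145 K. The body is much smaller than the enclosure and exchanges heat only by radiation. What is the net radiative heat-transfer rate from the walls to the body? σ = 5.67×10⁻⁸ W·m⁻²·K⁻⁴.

For a small grey body in a large enclosure: P_net = εσA(T_body⁴ − T_wall⁴).
A = 4πr² = 0.1041 m²; T_body⁴ − T_wall⁴ = 95950 − 4.421×10⁸ = -4.420×10⁸ K⁴.
|P_net| = 0.58·5.67×10⁻⁸·0.1041·4.420×10⁸.

P_net ≈ 1.51 W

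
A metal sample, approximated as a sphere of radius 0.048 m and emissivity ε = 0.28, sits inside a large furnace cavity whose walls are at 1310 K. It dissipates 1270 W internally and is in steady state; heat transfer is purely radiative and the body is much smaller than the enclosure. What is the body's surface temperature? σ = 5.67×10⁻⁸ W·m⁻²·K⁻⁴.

T ≈ 1550 K

For a small grey body in a large enclosure, net radiated power = εσA(T⁴ − T_w⁴).
Steady state: P = εσA(T⁴ − T_w⁴) with A = 4πr² = 0.02895 m².
T⁴ = P/(εσA) + T_w⁴ = 1270/(0.28·5.67×10⁻⁸·0.02895) + (1310)⁴
    = 2.763×10¹² + 2.945×10¹² = 5.708×10¹² K⁴.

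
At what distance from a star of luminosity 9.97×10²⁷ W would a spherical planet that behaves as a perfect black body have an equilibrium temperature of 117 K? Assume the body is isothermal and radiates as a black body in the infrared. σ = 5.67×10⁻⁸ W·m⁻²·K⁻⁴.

d ≈ 4.32×10¹² m

For an isothermal black-emitting sphere, (1−a)S·πr² = σ·4πr²·T⁴ ⇒ S = 4σT⁴/(1−a).
S = 4·5.67×10⁻⁸·(117)⁴/1.00 = 42.50 W/m².
Flux falls as S = L/(4πd²), so d = √(L/(4πS)) = √(9.97×10²⁷/(4π·42.50)).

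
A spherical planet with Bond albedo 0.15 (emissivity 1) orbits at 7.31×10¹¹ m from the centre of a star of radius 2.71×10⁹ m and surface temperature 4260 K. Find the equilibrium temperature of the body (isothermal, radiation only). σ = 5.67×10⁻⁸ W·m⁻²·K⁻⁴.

T ≈ 176 K

The star's surface emits σT_*⁴; at distance d the flux is S = σT_*⁴(R_*/d)².
S = 5.67×10⁻⁸·(4260)⁴·(2.71×10⁹/7.31×10¹¹)² = 256.6 W/m².
For an isothermal sphere T⁴ = (1−a)S/(4σ) = 9.618×10⁸ K⁴.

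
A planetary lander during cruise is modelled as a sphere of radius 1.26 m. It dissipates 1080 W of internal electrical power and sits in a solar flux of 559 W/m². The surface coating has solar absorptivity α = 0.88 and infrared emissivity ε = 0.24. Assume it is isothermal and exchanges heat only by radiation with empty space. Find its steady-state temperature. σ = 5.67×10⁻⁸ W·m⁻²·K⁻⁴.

At steady state, absorbed solar power + internal power = radiated power.
Absorbed: α·S·A_cross = 0.88·559·4.988 = 2453 W (cross-section πr²).
Total input = 2453 + 1080 = 3533 W.
Radiated: εσ·A_surf·T⁴ with A_surf = 4πr² = 19.95 m².
T⁴ = 3533/(0.24·5.67×10⁻⁸·19.95) = 1.302×10¹⁰ K⁴.

T ≈ 338 K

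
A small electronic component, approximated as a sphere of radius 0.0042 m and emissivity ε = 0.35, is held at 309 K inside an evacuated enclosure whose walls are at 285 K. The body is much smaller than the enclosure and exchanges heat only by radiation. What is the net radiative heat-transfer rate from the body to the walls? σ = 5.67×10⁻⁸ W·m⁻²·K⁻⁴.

For a small grey body in a large enclosure: P_net = εσA(T_body⁴ − T_wall⁴).
A = 4πr² = 2.217×10⁻⁴ m²; T_body⁴ − T_wall⁴ = 9.117×10⁹ − 6.598×10⁹ = 2.519×10⁹ K⁴.
|P_net| = 0.35·5.67×10⁻⁸·2.217×10⁻⁴·2.519×10⁹.

P_net ≈ 0.0111 W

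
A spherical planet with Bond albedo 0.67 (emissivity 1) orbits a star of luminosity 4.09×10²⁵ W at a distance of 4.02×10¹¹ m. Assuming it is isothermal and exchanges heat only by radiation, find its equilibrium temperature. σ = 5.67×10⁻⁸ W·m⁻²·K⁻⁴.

First find the stellar flux at distance d: S = L/(4πd²) = 4.09×10²⁵/(4π·(4.02×10¹¹)²) = 20.14 W/m².
For an isothermal sphere, absorbed (1−a)S·πr² = emitted σ·4πr²·T⁴, so T⁴ = (1−a)S/(4σ).
T⁴ = 0.330·20.14/(4·5.67×10⁻⁸) = 2.930×10⁷ K⁴.

T ≈ 73.6 K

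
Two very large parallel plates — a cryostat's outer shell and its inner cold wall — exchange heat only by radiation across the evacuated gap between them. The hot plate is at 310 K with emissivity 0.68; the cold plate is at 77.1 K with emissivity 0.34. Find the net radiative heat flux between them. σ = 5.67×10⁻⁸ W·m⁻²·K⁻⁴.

For two infinite grey parallel plates, q = σ(T₁⁴ − T₂⁴)/(1/ε₁ + 1/ε₂ − 1).
T₁⁴ − T₂⁴ = 9.235×10⁹ − 3.534×10⁷ = 9.200×10⁹ K⁴.
1/ε₁ + 1/ε₂ − 1 = 1.471 + 2.941 − 1 = 3.412.
q = 5.67×10⁻⁸ × 9.200×10⁹ / 3.412.

q ≈ 153 W/m²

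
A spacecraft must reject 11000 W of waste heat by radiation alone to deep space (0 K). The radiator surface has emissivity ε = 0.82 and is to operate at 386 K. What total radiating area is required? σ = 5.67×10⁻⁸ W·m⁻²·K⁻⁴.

A ≈ 10.7 m²

P = εσA T⁴ ⇒ A = P/(εσT⁴).
T⁴ = 2.220×10¹⁰ K⁴.
A = 11000/(0.82 × 5.67×10⁻⁸ × 2.220×10¹⁰).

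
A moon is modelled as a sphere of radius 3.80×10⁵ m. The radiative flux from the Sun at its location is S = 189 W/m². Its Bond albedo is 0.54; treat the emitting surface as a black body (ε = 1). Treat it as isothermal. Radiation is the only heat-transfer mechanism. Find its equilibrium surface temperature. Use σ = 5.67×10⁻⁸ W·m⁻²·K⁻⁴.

T ≈ 140 K

At equilibrium, absorbed power = emitted power.
Absorbing cross-section = πr² = 4.536×10¹¹ m²; emitting surface = 4πr² = 1.815×10¹² m² (ratio 4).
(1−a)S·A_cross = εσ·A_surf·T⁴  ⇒  T⁴ = (1−a)S/(4σ).
T⁴ = 0.460·189/(4·5.67×10⁻⁸) = 3.833×10⁸ K⁴.
T = (3.833×10⁸)^(1/4).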